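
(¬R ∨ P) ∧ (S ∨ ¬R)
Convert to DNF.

(¬R ∨ P) ∧ (S ∨ ¬R)
= (¬R ∧ S) ∨ (¬R ∧ ¬R) ∨ (P ∧ S) ∨ (P ∧ ¬R)   [distribute ∧ over ∨]
= ¬R ∨ (P ∧ S)   [simplify]

¬R ∨ (P ∧ S)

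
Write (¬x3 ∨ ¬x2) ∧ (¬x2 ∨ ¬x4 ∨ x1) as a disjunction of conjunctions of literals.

(¬x3 ∨ ¬x2) ∧ (¬x2 ∨ ¬x4 ∨ x1)
⇔ (¬x3 ∧ ¬x2) ∨ (¬x3 ∧ ¬x4) ∨ (¬x3 ∧ x1) ∨ (¬x2 ∧ ¬x2) ∨ (¬x2 ∧ ¬x4) ∨ (¬x2 ∧ x1)   [distribute ∧ over ∨]
⇔ (¬x3 ∧ ¬x4) ∨ (¬x3 ∧ x1) ∨ ¬x2   [simplify]

(¬x3 ∧ ¬x4) ∨ (¬x3 ∧ x1) ∨ ¬x2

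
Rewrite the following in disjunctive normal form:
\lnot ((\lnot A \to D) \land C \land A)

\lnot C \lor \lnot A

\lnot ((\lnot A \to D) \land C \land A)
⇔ \lnot ((\lnot \lnot A \lor D) \land C \land A)   [eliminate \to]
⇔ \lnot (\lnot \lnot A \lor D) \lor \lnot C \lor \lnot A   [De Morgan]
⇔ (\lnot \lnot \lnot A \land \lnot D) \lor \lnot C \lor \lnot A   [De Morgan]
⇔ (\lnot A \land \lnot D) \lor \lnot C \lor \lnot A   [double negation]
⇔ \lnot C \lor \lnot A   [simplify]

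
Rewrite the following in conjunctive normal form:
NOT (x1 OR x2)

NOT x1 AND NOT x2

NOT (x1 OR x2)
⇔ NOT x1 AND NOT x2   (De Morgan)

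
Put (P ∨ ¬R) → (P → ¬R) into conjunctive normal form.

¬P ∨ ¬R

(P ∨ ¬R) → (P → ¬R)
≡ ¬(P ∨ ¬R) ∨ (P → ¬R)   [eliminate →]
≡ ¬(P ∨ ¬R) ∨ ¬P ∨ ¬R   [eliminate →]
≡ (¬P ∧ ¬¬R) ∨ ¬P ∨ ¬R   [De Morgan]
≡ (¬P ∧ R) ∨ ¬P ∨ ¬R   [double negation]
≡ (¬P ∨ ¬P ∨ ¬R) ∧ (R ∨ ¬P ∨ ¬R)   [distribute ∨ over ∧]
≡ ¬P ∨ ¬R   [simplify]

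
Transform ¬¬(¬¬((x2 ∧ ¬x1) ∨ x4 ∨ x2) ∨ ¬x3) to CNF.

¬¬(¬¬((x2 ∧ ¬x1) ∨ x4 ∨ x2) ∨ ¬x3)
= ¬¬((x2 ∧ ¬x1) ∨ x4 ∨ x2) ∨ ¬x3   — double negation
= (x2 ∧ ¬x1) ∨ x4 ∨ x2 ∨ ¬x3   — double negation
= (x2 ∨ x4 ∨ x2 ∨ ¬x3) ∧ (¬x1 ∨ x4 ∨ x2 ∨ ¬x3)   — distribute ∨ over ∧
= x2 ∨ x4 ∨ ¬x3   — simplify

x2 ∨ x4 ∨ ¬x3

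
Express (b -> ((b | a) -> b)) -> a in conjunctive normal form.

(b | a) & (~b | a)

(b -> ((b | a) -> b)) -> a
= ~(b -> ((b | a) -> b)) | a   [eliminate ->]
= ~(~b | ((b | a) -> b)) | a   [eliminate ->]
= ~(~b | ~(b | a) | b) | a   [eliminate ->]
= (~~b & ~~(b | a) & ~b) | a   [De Morgan]
= (b & ~~(b | a) & ~b) | a   [double negation]
= (b & (b | a) & ~b) | a   [double negation]
= (b | a) & (b | a | a) & (~b | a)   [distribute | over &]
= (b | a) & (~b | a)   [simplify]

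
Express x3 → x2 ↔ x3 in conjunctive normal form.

x3 → x2 ↔ x3
≡ ((x3 → x2) → x3) ∧ (x3 → (x3 → x2))   (eliminate ↔)
≡ (¬(x3 → x2) ∨ x3) ∧ (x3 → (x3 → x2))   (eliminate →)
≡ (¬(¬x3 ∨ x2) ∨ x3) ∧ (x3 → (x3 → x2))   (eliminate →)
≡ (¬(¬x3 ∨ x2) ∨ x3) ∧ (¬x3 ∨ (x3 → x2))   (eliminate →)
≡ (¬(¬x3 ∨ x2) ∨ x3) ∧ (¬x3 ∨ ¬x3 ∨ x2)   (eliminate →)
≡ (¬¬x3 ∧ ¬x2 ∨ x3) ∧ (¬x3 ∨ ¬x3 ∨ x2)   (De Morgan)
≡ (x3 ∧ ¬x2 ∨ x3) ∧ (¬x3 ∨ ¬x3 ∨ x2)   (double negation)
≡ (x3 ∨ x3) ∧ (¬x2 ∨ x3) ∧ (¬x3 ∨ ¬x3 ∨ x2)   (distribute ∨ over ∧)
≡ x3 ∧ (¬x3 ∨ x2)   (simplify)

x3 ∧ (¬x3 ∨ x2)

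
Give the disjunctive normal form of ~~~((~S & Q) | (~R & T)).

(S & R) | (S & ~T) | (~Q & R) | (~Q & ~T)

~~~((~S & Q) | (~R & T))
⇔ ~((~S & Q) | (~R & T))   [double negation]
⇔ ~(~S & Q) & ~(~R & T)   [De Morgan]
⇔ (~~S | ~Q) & ~(~R & T)   [De Morgan]
⇔ (S | ~Q) & ~(~R & T)   [double negation]
⇔ (S | ~Q) & (~~R | ~T)   [De Morgan]
⇔ (S | ~Q) & (R | ~T)   [double negation]
⇔ (S & R) | (S & ~T) | (~Q & R) | (~Q & ~T)   [distribute & over |]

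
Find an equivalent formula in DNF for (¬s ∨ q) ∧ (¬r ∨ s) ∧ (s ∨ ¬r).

¬s ∧ ¬r ∨ q ∧ ¬r ∨ q ∧ s

(¬s ∨ q) ∧ (¬r ∨ s) ∧ (s ∨ ¬r)
≡ ¬s ∧ ¬r ∧ s ∨ ¬s ∧ ¬r ∧ ¬r ∨ ¬s ∧ s ∧ s ∨ ¬s ∧ s ∧ ¬r ∨ q ∧ ¬r ∧ s ∨ q ∧ ¬r ∧ ¬r ∨ q ∧ s ∧ s ∨ q ∧ s ∧ ¬r   (distribute ∧ over ∨)
≡ ¬s ∧ ¬r ∨ q ∧ ¬r ∨ q ∧ s   (simplify)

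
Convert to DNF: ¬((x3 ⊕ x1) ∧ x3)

¬((x3 ⊕ x1) ∧ x3)
≡ ¬(((x3 ∧ ¬x1) ∨ (¬x3 ∧ x1)) ∧ x3)
≡ ¬((x3 ∧ ¬x1) ∨ (¬x3 ∧ x1)) ∨ ¬x3
≡ (¬(x3 ∧ ¬x1) ∧ ¬(¬x3 ∧ x1)) ∨ ¬x3
≡ ((¬x3 ∨ ¬¬x1) ∧ ¬(¬x3 ∧ x1)) ∨ ¬x3
≡ ((¬x3 ∨ x1) ∧ ¬(¬x3 ∧ x1)) ∨ ¬x3
≡ ((¬x3 ∨ x1) ∧ (¬¬x3 ∨ ¬x1)) ∨ ¬x3
≡ ((¬x3 ∨ x1) ∧ (x3 ∨ ¬x1)) ∨ ¬x3
≡ (¬x3 ∧ x3) ∨ (¬x3 ∧ ¬x1) ∨ (x1 ∧ x3) ∨ (x1 ∧ ¬x1) ∨ ¬x3
≡ (x1 ∧ x3) ∨ ¬x3

(x1 ∧ x3) ∨ ¬x3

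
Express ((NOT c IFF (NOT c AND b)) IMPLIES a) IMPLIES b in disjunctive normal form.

((NOT c IFF (NOT c AND b)) IMPLIES a) IMPLIES b
= NOT ((NOT c IFF (NOT c AND b)) IMPLIES a) OR b
= NOT (NOT (NOT c IFF (NOT c AND b)) OR a) OR b
= NOT (NOT ((NOT c IMPLIES (NOT c AND b)) AND ((NOT c AND b) IMPLIES NOT c)) OR a) OR b
= NOT (NOT ((NOT NOT c OR (NOT c AND b)) AND ((NOT c AND b) IMPLIES NOT c)) OR a) OR b
= NOT (NOT ((NOT NOT c OR (NOT c AND b)) AND (NOT (NOT c AND b) OR NOT c)) OR a) OR b
= (NOT NOT ((NOT NOT c OR (NOT c AND b)) AND (NOT (NOT c AND b) OR NOT c)) AND NOT a) OR b
= ((NOT NOT c OR (NOT c AND b)) AND (NOT (NOT c AND b) OR NOT c) AND NOT a) OR b
= ((c OR (NOT c AND b)) AND (NOT (NOT c AND b) OR NOT c) AND NOT a) OR b
= ((c OR (NOT c AND b)) AND (NOT NOT c OR NOT b OR NOT c) AND NOT a) OR b
= ((c OR (NOT c AND b)) AND (c OR NOT b OR NOT c) AND NOT a) OR b
= (c AND c AND NOT a) OR (c AND NOT b AND NOT a) OR (c AND NOT c AND NOT a) OR (NOT c AND b AND c AND NOT a) OR (NOT c AND b AND NOT b AND NOT a) OR (NOT c AND b AND NOT c AND NOT a) OR b
= (c AND NOT a) OR b

(c AND NOT a) OR b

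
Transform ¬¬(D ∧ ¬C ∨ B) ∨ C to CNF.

¬¬(D ∧ ¬C ∨ B) ∨ C
≡ D ∧ ¬C ∨ B ∨ C   [double negation]
≡ (D ∨ B ∨ C) ∧ (¬C ∨ B ∨ C)   [distribute ∨ over ∧]
≡ D ∨ B ∨ C   [simplify]

D ∨ B ∨ C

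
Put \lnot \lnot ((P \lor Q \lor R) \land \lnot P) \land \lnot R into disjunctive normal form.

Q \land \lnot P \land \lnot R

\lnot \lnot ((P \lor Q \lor R) \land \lnot P) \land \lnot R
≡ (P \lor Q \lor R) \land \lnot P \land \lnot R   [double negation]
≡ P \land \lnot P \land \lnot R \lor Q \land \lnot P \land \lnot R \lor R \land \lnot P \land \lnot R   [distribute \land over \lor]
≡ Q \land \lnot P \land \lnot R   [simplify]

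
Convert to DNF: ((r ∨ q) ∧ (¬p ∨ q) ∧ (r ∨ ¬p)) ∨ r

((r ∨ q) ∧ (¬p ∨ q) ∧ (r ∨ ¬p)) ∨ r
= (r ∧ ¬p ∧ r) ∨ (r ∧ ¬p ∧ ¬p) ∨ (r ∧ q ∧ r) ∨ (r ∧ q ∧ ¬p) ∨ (q ∧ ¬p ∧ r) ∨ (q ∧ ¬p ∧ ¬p) ∨ (q ∧ q ∧ r) ∨ (q ∧ q ∧ ¬p) ∨ r   — distribute ∧ over ∨
= (q ∧ ¬p) ∨ r   — simplify

(q ∧ ¬p) ∨ r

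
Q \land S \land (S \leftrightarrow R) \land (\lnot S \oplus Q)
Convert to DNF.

Q \land S \land (S \leftrightarrow R) \land (\lnot S \oplus Q)
≡ Q \land S \land (S \to R) \land (R \to S) \land (\lnot S \oplus Q)   [eliminate \leftrightarrow]
≡ Q \land S \land (\lnot S \lor R) \land (R \to S) \land (\lnot S \oplus Q)   [eliminate \to]
≡ Q \land S \land (\lnot S \lor R) \land (\lnot R \lor S) \land (\lnot S \oplus Q)   [eliminate \to]
≡ Q \land S \land (\lnot S \lor R) \land (\lnot R \lor S) \land ((\lnot S \land \lnot Q) \lor (\lnot \lnot S \land Q))   [expand \oplus]
≡ Q \land S \land (\lnot S \lor R) \land (\lnot R \lor S) \land ((\lnot S \land \lnot Q) \lor (S \land Q))   [double negation]
≡ (Q \land S \land \lnot S \land \lnot R \land \lnot S \land \lnot Q) \lor (Q \land S \land \lnot S \land \lnot R \land S \land Q) \lor (Q \land S \land \lnot S \land S \land \lnot S \land \lnot Q) \lor (Q \land S \land \lnot S \land S \land S \land Q) \lor (Q \land S \land R \land \lnot R \land \lnot S \land \lnot Q) \lor (Q \land S \land R \land \lnot R \land S \land Q) \lor (Q \land S \land R \land S \land \lnot S \land \lnot Q) \lor (Q \land S \land R \land S \land S \land Q)   [distribute \land over \lor]
≡ Q \land S \land R   [simplify]

Q \land S \land R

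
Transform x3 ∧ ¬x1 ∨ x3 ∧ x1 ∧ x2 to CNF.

x3 ∧ (¬x1 ∨ x2)

x3 ∧ ¬x1 ∨ x3 ∧ x1 ∧ x2
≡ (x3 ∨ x3) ∧ (x3 ∨ x1) ∧ (x3 ∨ x2) ∧ (¬x1 ∨ x3) ∧ (¬x1 ∨ x1) ∧ (¬x1 ∨ x2)
≡ x3 ∧ (¬x1 ∨ x2)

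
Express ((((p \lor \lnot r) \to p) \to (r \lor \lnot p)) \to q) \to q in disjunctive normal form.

(r \land \lnot q) \lor (\lnot p \land \lnot q) \lor q

((((p \lor \lnot r) \to p) \to (r \lor \lnot p)) \to q) \to q
≡ \lnot ((((p \lor \lnot r) \to p) \to (r \lor \lnot p)) \to q) \lor q   (eliminate \to)
≡ \lnot (\lnot (((p \lor \lnot r) \to p) \to (r \lor \lnot p)) \lor q) \lor q   (eliminate \to)
≡ \lnot (\lnot (\lnot ((p \lor \lnot r) \to p) \lor r \lor \lnot p) \lor q) \lor q   (eliminate \to)
≡ \lnot (\lnot (\lnot (\lnot (p \lor \lnot r) \lor p) \lor r \lor \lnot p) \lor q) \lor q   (eliminate \to)
≡ (\lnot \lnot (\lnot (\lnot (p \lor \lnot r) \lor p) \lor r \lor \lnot p) \land \lnot q) \lor q   (De Morgan)
≡ ((\lnot (\lnot (p \lor \lnot r) \lor p) \lor r \lor \lnot p) \land \lnot q) \lor q   (double negation)
≡ (((\lnot \lnot (p \lor \lnot r) \land \lnot p) \lor r \lor \lnot p) \land \lnot q) \lor q   (De Morgan)
≡ ((((p \lor \lnot r) \land \lnot p) \lor r \lor \lnot p) \land \lnot q) \lor q   (double negation)
≡ (p \land \lnot p \land \lnot q) \lor (\lnot r \land \lnot p \land \lnot q) \lor (r \land \lnot q) \lor (\lnot p \land \lnot q) \lor q   (distribute \land over \lor)
≡ (r \land \lnot q) \lor (\lnot p \land \lnot q) \lor q   (simplify)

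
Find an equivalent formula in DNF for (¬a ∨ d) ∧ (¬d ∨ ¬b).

(¬a ∨ d) ∧ (¬d ∨ ¬b)
= (¬a ∧ ¬d) ∨ (¬a ∧ ¬b) ∨ (d ∧ ¬d) ∨ (d ∧ ¬b)   [distribute ∧ over ∨]
= (¬a ∧ ¬d) ∨ (¬a ∧ ¬b) ∨ (d ∧ ¬b)   [simplify]

(¬a ∧ ¬d) ∨ (¬a ∧ ¬b) ∨ (d ∧ ¬b)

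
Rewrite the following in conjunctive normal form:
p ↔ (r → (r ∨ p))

p ↔ (r → (r ∨ p))
≡ (p → (r → (r ∨ p))) ∧ ((r → (r ∨ p)) → p)   [eliminate ↔]
≡ (¬p ∨ (r → (r ∨ p))) ∧ ((r → (r ∨ p)) → p)   [eliminate →]
≡ (¬p ∨ ¬r ∨ r ∨ p) ∧ ((r → (r ∨ p)) → p)   [eliminate →]
≡ (¬p ∨ ¬r ∨ r ∨ p) ∧ (¬(r → (r ∨ p)) ∨ p)   [eliminate →]
≡ (¬p ∨ ¬r ∨ r ∨ p) ∧ (¬(¬r ∨ r ∨ p) ∨ p)   [eliminate →]
≡ (¬p ∨ ¬r ∨ r ∨ p) ∧ ((¬¬r ∧ ¬r ∧ ¬p) ∨ p)   [De Morgan]
≡ (¬p ∨ ¬r ∨ r ∨ p) ∧ ((r ∧ ¬r ∧ ¬p) ∨ p)   [double negation]
≡ (¬p ∨ ¬r ∨ r ∨ p) ∧ (r ∨ p) ∧ (¬r ∨ p) ∧ (¬p ∨ p)   [distribute ∨ over ∧]
≡ (r ∨ p) ∧ (¬r ∨ p)   [simplify]

(r ∨ p) ∧ (¬r ∨ p)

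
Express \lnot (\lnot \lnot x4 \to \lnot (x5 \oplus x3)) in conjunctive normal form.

\lnot (\lnot \lnot x4 \to \lnot (x5 \oplus x3))
≡ \lnot (\lnot \lnot \lnot x4 \lor \lnot (x5 \oplus x3))   [eliminate \to]
≡ \lnot (\lnot \lnot \lnot x4 \lor \lnot ((x5 \lor x3) \land \lnot (x5 \land x3)))   [expand \oplus]
≡ \lnot \lnot \lnot \lnot x4 \land \lnot \lnot ((x5 \lor x3) \land \lnot (x5 \land x3))   [De Morgan]
≡ \lnot \lnot x4 \land \lnot \lnot ((x5 \lor x3) \land \lnot (x5 \land x3))   [double negation]
≡ x4 \land \lnot \lnot ((x5 \lor x3) \land \lnot (x5 \land x3))   [double negation]
≡ x4 \land (x5 \lor x3) \land \lnot (x5 \land x3)   [double negation]
≡ x4 \land (x5 \lor x3) \land (\lnot x5 \lor \lnot x3)   [De Morgan]

x4 \land (x5 \lor x3) \land (\lnot x5 \lor \lnot x3)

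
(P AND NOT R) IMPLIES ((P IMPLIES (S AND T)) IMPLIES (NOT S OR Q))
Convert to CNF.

NOT P OR R OR NOT S OR NOT T OR Q

(P AND NOT R) IMPLIES ((P IMPLIES (S AND T)) IMPLIES (NOT S OR Q))
⇔ NOT (P AND NOT R) OR ((P IMPLIES (S AND T)) IMPLIES (NOT S OR Q))   [eliminate IMPLIES]
⇔ NOT (P AND NOT R) OR NOT (P IMPLIES (S AND T)) OR NOT S OR Q   [eliminate IMPLIES]
⇔ NOT (P AND NOT R) OR NOT (NOT P OR (S AND T)) OR NOT S OR Q   [eliminate IMPLIES]
⇔ NOT P OR NOT NOT R OR NOT (NOT P OR (S AND T)) OR NOT S OR Q   [De Morgan]
⇔ NOT P OR R OR NOT (NOT P OR (S AND T)) OR NOT S OR Q   [double negation]
⇔ NOT P OR R OR (NOT NOT P AND NOT (S AND T)) OR NOT S OR Q   [De Morgan]
⇔ NOT P OR R OR (P AND NOT (S AND T)) OR NOT S OR Q   [double negation]
⇔ NOT P OR R OR (P AND (NOT S OR NOT T)) OR NOT S OR Q   [De Morgan]
⇔ (NOT P OR R OR P OR NOT S OR Q) AND (NOT P OR R OR NOT S OR NOT T OR NOT S OR Q)   [distribute OR over AND]
⇔ NOT P OR R OR NOT S OR NOT T OR Q   [simplify]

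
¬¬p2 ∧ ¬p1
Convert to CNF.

¬¬p2 ∧ ¬p1
= p2 ∧ ¬p1   [double negation]

p2 ∧ ¬p1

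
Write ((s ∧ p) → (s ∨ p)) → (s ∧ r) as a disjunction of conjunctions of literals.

s ∧ r

((s ∧ p) → (s ∨ p)) → (s ∧ r)
⇔ ¬((s ∧ p) → (s ∨ p)) ∨ (s ∧ r)   — eliminate →
⇔ ¬(¬(s ∧ p) ∨ s ∨ p) ∨ (s ∧ r)   — eliminate →
⇔ (¬¬(s ∧ p) ∧ ¬s ∧ ¬p) ∨ (s ∧ r)   — De Morgan
⇔ (s ∧ p ∧ ¬s ∧ ¬p) ∨ (s ∧ r)   — double negation
⇔ s ∧ r   — simplify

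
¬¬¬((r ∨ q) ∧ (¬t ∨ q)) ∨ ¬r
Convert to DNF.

(t ∧ ¬q) ∨ ¬r

¬¬¬((r ∨ q) ∧ (¬t ∨ q)) ∨ ¬r
⇔ ¬((r ∨ q) ∧ (¬t ∨ q)) ∨ ¬r
⇔ ¬(r ∨ q) ∨ ¬(¬t ∨ q) ∨ ¬r
⇔ (¬r ∧ ¬q) ∨ ¬(¬t ∨ q) ∨ ¬r
⇔ (¬r ∧ ¬q) ∨ (¬¬t ∧ ¬q) ∨ ¬r
⇔ (¬r ∧ ¬q) ∨ (t ∧ ¬q) ∨ ¬r
⇔ (t ∧ ¬q) ∨ ¬r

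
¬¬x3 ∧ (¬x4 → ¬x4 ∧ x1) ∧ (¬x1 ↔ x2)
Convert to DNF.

x3 ∧ x4 ∧ x1 ∧ ¬x2 ∨ x3 ∧ x4 ∧ x2 ∧ ¬x1 ∨ x3 ∧ ¬x4 ∧ x1 ∧ ¬x2

¬¬x3 ∧ (¬x4 → ¬x4 ∧ x1) ∧ (¬x1 ↔ x2)
≡ ¬¬x3 ∧ (¬¬x4 ∨ ¬x4 ∧ x1) ∧ (¬x1 ↔ x2)   — eliminate →
≡ ¬¬x3 ∧ (¬¬x4 ∨ ¬x4 ∧ x1) ∧ (¬x1 → x2) ∧ (x2 → ¬x1)   — eliminate ↔
≡ ¬¬x3 ∧ (¬¬x4 ∨ ¬x4 ∧ x1) ∧ (¬¬x1 ∨ x2) ∧ (x2 → ¬x1)   — eliminate →
≡ ¬¬x3 ∧ (¬¬x4 ∨ ¬x4 ∧ x1) ∧ (¬¬x1 ∨ x2) ∧ (¬x2 ∨ ¬x1)   — eliminate →
≡ x3 ∧ (¬¬x4 ∨ ¬x4 ∧ x1) ∧ (¬¬x1 ∨ x2) ∧ (¬x2 ∨ ¬x1)   — double negation
≡ x3 ∧ (x4 ∨ ¬x4 ∧ x1) ∧ (¬¬x1 ∨ x2) ∧ (¬x2 ∨ ¬x1)   — double negation
≡ x3 ∧ (x4 ∨ ¬x4 ∧ x1) ∧ (x1 ∨ x2) ∧ (¬x2 ∨ ¬x1)   — double negation
≡ x3 ∧ x4 ∧ x1 ∧ ¬x2 ∨ x3 ∧ x4 ∧ x1 ∧ ¬x1 ∨ x3 ∧ x4 ∧ x2 ∧ ¬x2 ∨ x3 ∧ x4 ∧ x2 ∧ ¬x1 ∨ x3 ∧ ¬x4 ∧ x1 ∧ x1 ∧ ¬x2 ∨ x3 ∧ ¬x4 ∧ x1 ∧ x1 ∧ ¬x1 ∨ x3 ∧ ¬x4 ∧ x1 ∧ x2 ∧ ¬x2 ∨ x3 ∧ ¬x4 ∧ x1 ∧ x2 ∧ ¬x1   — distribute ∧ over ∨
≡ x3 ∧ x4 ∧ x1 ∧ ¬x2 ∨ x3 ∧ x4 ∧ x2 ∧ ¬x1 ∨ x3 ∧ ¬x4 ∧ x1 ∧ ¬x2   — simplify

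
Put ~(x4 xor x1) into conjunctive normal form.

~(x4 xor x1)
≡ ~((x4 | x1) & ~(x4 & x1))   [expand xor]
≡ ~(x4 | x1) | ~~(x4 & x1)   [De Morgan]
≡ (~x4 & ~x1) | ~~(x4 & x1)   [De Morgan]
≡ (~x4 & ~x1) | (x4 & x1)   [double negation]
≡ (~x4 | x4) & (~x4 | x1) & (~x1 | x4) & (~x1 | x1)   [distribute | over &]
≡ (~x4 | x1) & (~x1 | x4)   [simplify]

(~x4 | x1) & (~x1 | x4)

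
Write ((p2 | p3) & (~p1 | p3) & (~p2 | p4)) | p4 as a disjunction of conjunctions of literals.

(p3 & ~p2) | p4

((p2 | p3) & (~p1 | p3) & (~p2 | p4)) | p4
⇔ (p2 & ~p1 & ~p2) | (p2 & ~p1 & p4) | (p2 & p3 & ~p2) | (p2 & p3 & p4) | (p3 & ~p1 & ~p2) | (p3 & ~p1 & p4) | (p3 & p3 & ~p2) | (p3 & p3 & p4) | p4   — distribute & over |
⇔ (p3 & ~p2) | p4   — simplify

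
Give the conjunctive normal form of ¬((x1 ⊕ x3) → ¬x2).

(x1 ∨ x3) ∧ (¬x1 ∨ ¬x3) ∧ x2

¬((x1 ⊕ x3) → ¬x2)
≡ ¬(¬(x1 ⊕ x3) ∨ ¬x2)   [eliminate →]
≡ ¬(¬((x1 ∨ x3) ∧ ¬(x1 ∧ x3)) ∨ ¬x2)   [expand ⊕]
≡ ¬¬((x1 ∨ x3) ∧ ¬(x1 ∧ x3)) ∧ ¬¬x2   [De Morgan]
≡ (x1 ∨ x3) ∧ ¬(x1 ∧ x3) ∧ ¬¬x2   [double negation]
≡ (x1 ∨ x3) ∧ (¬x1 ∨ ¬x3) ∧ ¬¬x2   [De Morgan]
≡ (x1 ∨ x3) ∧ (¬x1 ∨ ¬x3) ∧ x2   [double negation]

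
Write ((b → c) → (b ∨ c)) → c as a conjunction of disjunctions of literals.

((b → c) → (b ∨ c)) → c
≡ ¬((b → c) → (b ∨ c)) ∨ c   [eliminate →]
≡ ¬(¬(b → c) ∨ b ∨ c) ∨ c   [eliminate →]
≡ ¬(¬(¬b ∨ c) ∨ b ∨ c) ∨ c   [eliminate →]
≡ (¬¬(¬b ∨ c) ∧ ¬b ∧ ¬c) ∨ c   [De Morgan]
≡ ((¬b ∨ c) ∧ ¬b ∧ ¬c) ∨ c   [double negation]
≡ (¬b ∨ c ∨ c) ∧ (¬b ∨ c) ∧ (¬c ∨ c)   [distribute ∨ over ∧]
≡ ¬b ∨ c   [simplify]

¬b ∨ c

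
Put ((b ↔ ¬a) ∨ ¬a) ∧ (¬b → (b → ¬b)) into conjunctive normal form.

¬b ∨ ¬a

((b ↔ ¬a) ∨ ¬a) ∧ (¬b → (b → ¬b))
≡ (((b → ¬a) ∧ (¬a → b)) ∨ ¬a) ∧ (¬b → (b → ¬b))   (eliminate ↔)
≡ (((¬b ∨ ¬a) ∧ (¬a → b)) ∨ ¬a) ∧ (¬b → (b → ¬b))   (eliminate →)
≡ (((¬b ∨ ¬a) ∧ (¬¬a ∨ b)) ∨ ¬a) ∧ (¬b → (b → ¬b))   (eliminate →)
≡ (((¬b ∨ ¬a) ∧ (¬¬a ∨ b)) ∨ ¬a) ∧ (¬¬b ∨ (b → ¬b))   (eliminate →)
≡ (((¬b ∨ ¬a) ∧ (¬¬a ∨ b)) ∨ ¬a) ∧ (¬¬b ∨ ¬b ∨ ¬b)   (eliminate →)
≡ (((¬b ∨ ¬a) ∧ (a ∨ b)) ∨ ¬a) ∧ (¬¬b ∨ ¬b ∨ ¬b)   (double negation)
≡ (((¬b ∨ ¬a) ∧ (a ∨ b)) ∨ ¬a) ∧ (b ∨ ¬b ∨ ¬b)   (double negation)
≡ (¬b ∨ ¬a ∨ ¬a) ∧ (a ∨ b ∨ ¬a) ∧ (b ∨ ¬b ∨ ¬b)   (distribute ∨ over ∧)
≡ ¬b ∨ ¬a   (simplify)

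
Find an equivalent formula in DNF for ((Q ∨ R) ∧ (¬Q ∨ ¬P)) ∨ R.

(Q ∧ ¬P) ∨ R

((Q ∨ R) ∧ (¬Q ∨ ¬P)) ∨ R
⇔ (Q ∧ ¬Q) ∨ (Q ∧ ¬P) ∨ (R ∧ ¬Q) ∨ (R ∧ ¬P) ∨ R   (distribute ∧ over ∨)
⇔ (Q ∧ ¬P) ∨ R   (simplify)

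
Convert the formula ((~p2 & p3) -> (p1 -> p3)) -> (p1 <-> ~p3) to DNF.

(~p1 & p3) | (~p3 & p1)

((~p2 & p3) -> (p1 -> p3)) -> (p1 <-> ~p3)
⇔ ~((~p2 & p3) -> (p1 -> p3)) | (p1 <-> ~p3)   — eliminate ->
⇔ ~(~(~p2 & p3) | (p1 -> p3)) | (p1 <-> ~p3)   — eliminate ->
⇔ ~(~(~p2 & p3) | ~p1 | p3) | (p1 <-> ~p3)   — eliminate ->
⇔ ~(~(~p2 & p3) | ~p1 | p3) | ((p1 -> ~p3) & (~p3 -> p1))   — eliminate <->
⇔ ~(~(~p2 & p3) | ~p1 | p3) | ((~p1 | ~p3) & (~p3 -> p1))   — eliminate ->
⇔ ~(~(~p2 & p3) | ~p1 | p3) | ((~p1 | ~p3) & (~~p3 | p1))   — eliminate ->
⇔ (~~(~p2 & p3) & ~~p1 & ~p3) | ((~p1 | ~p3) & (~~p3 | p1))   — De Morgan
⇔ (~p2 & p3 & ~~p1 & ~p3) | ((~p1 | ~p3) & (~~p3 | p1))   — double negation
⇔ (~p2 & p3 & p1 & ~p3) | ((~p1 | ~p3) & (~~p3 | p1))   — double negation
⇔ (~p2 & p3 & p1 & ~p3) | ((~p1 | ~p3) & (p3 | p1))   — double negation
⇔ (~p2 & p3 & p1 & ~p3) | (~p1 & p3) | (~p1 & p1) | (~p3 & p3) | (~p3 & p1)   — distribute & over |
⇔ (~p1 & p3) | (~p3 & p1)   — simplify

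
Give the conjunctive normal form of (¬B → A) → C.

(¬B → A) → C
≡ ¬(¬B → A) ∨ C   [eliminate →]
≡ ¬(¬¬B ∨ A) ∨ C   [eliminate →]
≡ (¬¬¬B ∧ ¬A) ∨ C   [De Morgan]
≡ (¬B ∧ ¬A) ∨ C   [double negation]
≡ (¬B ∨ C) ∧ (¬A ∨ C)   [distribute ∨ over ∧]

(¬B ∨ C) ∧ (¬A ∨ C)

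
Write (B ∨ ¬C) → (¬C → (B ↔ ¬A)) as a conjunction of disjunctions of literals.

(B ∨ ¬C) → (¬C → (B ↔ ¬A))
≡ ¬(B ∨ ¬C) ∨ (¬C → (B ↔ ¬A))   (eliminate →)
≡ ¬(B ∨ ¬C) ∨ ¬¬C ∨ (B ↔ ¬A)   (eliminate →)
≡ ¬(B ∨ ¬C) ∨ ¬¬C ∨ ((B → ¬A) ∧ (¬A → B))   (eliminate ↔)
≡ ¬(B ∨ ¬C) ∨ ¬¬C ∨ ((¬B ∨ ¬A) ∧ (¬A → B))   (eliminate →)
≡ ¬(B ∨ ¬C) ∨ ¬¬C ∨ ((¬B ∨ ¬A) ∧ (¬¬A ∨ B))   (eliminate →)
≡ (¬B ∧ ¬¬C) ∨ ¬¬C ∨ ((¬B ∨ ¬A) ∧ (¬¬A ∨ B))   (De Morgan)
≡ (¬B ∧ C) ∨ ¬¬C ∨ ((¬B ∨ ¬A) ∧ (¬¬A ∨ B))   (double negation)
≡ (¬B ∧ C) ∨ C ∨ ((¬B ∨ ¬A) ∧ (¬¬A ∨ B))   (double negation)
≡ (¬B ∧ C) ∨ C ∨ ((¬B ∨ ¬A) ∧ (A ∨ B))   (double negation)
≡ (¬B ∨ C ∨ ¬B ∨ ¬A) ∧ (¬B ∨ C ∨ A ∨ B) ∧ (C ∨ C ∨ ¬B ∨ ¬A) ∧ (C ∨ C ∨ A ∨ B)   (distribute ∨ over ∧)
≡ (¬B ∨ C ∨ ¬A) ∧ (C ∨ A ∨ B)   (simplify)

(¬B ∨ C ∨ ¬A) ∧ (C ∨ A ∨ B)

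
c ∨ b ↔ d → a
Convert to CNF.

(¬c ∨ ¬d ∨ a) ∧ (¬b ∨ ¬d ∨ a) ∧ (d ∨ c ∨ b) ∧ (¬a ∨ c ∨ b)

c ∨ b ↔ d → a
≡ (c ∨ b → (d → a)) ∧ ((d → a) → c ∨ b)   (eliminate ↔)
≡ (¬(c ∨ b) ∨ (d → a)) ∧ ((d → a) → c ∨ b)   (eliminate →)
≡ (¬(c ∨ b) ∨ ¬d ∨ a) ∧ ((d → a) → c ∨ b)   (eliminate →)
≡ (¬(c ∨ b) ∨ ¬d ∨ a) ∧ (¬(d → a) ∨ c ∨ b)   (eliminate →)
≡ (¬(c ∨ b) ∨ ¬d ∨ a) ∧ (¬(¬d ∨ a) ∨ c ∨ b)   (eliminate →)
≡ (¬c ∧ ¬b ∨ ¬d ∨ a) ∧ (¬(¬d ∨ a) ∨ c ∨ b)   (De Morgan)
≡ (¬c ∧ ¬b ∨ ¬d ∨ a) ∧ (¬¬d ∧ ¬a ∨ c ∨ b)   (De Morgan)
≡ (¬c ∧ ¬b ∨ ¬d ∨ a) ∧ (d ∧ ¬a ∨ c ∨ b)   (double negation)
≡ (¬c ∨ ¬d ∨ a) ∧ (¬b ∨ ¬d ∨ a) ∧ (d ∨ c ∨ b) ∧ (¬a ∨ c ∨ b)   (distribute ∨ over ∧)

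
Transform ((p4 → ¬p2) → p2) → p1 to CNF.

¬p2 ∨ p1

((p4 → ¬p2) → p2) → p1
≡ ¬((p4 → ¬p2) → p2) ∨ p1
≡ ¬(¬(p4 → ¬p2) ∨ p2) ∨ p1
≡ ¬(¬(¬p4 ∨ ¬p2) ∨ p2) ∨ p1
≡ (¬¬(¬p4 ∨ ¬p2) ∧ ¬p2) ∨ p1
≡ ((¬p4 ∨ ¬p2) ∧ ¬p2) ∨ p1
≡ (¬p4 ∨ ¬p2 ∨ p1) ∧ (¬p2 ∨ p1)
≡ ¬p2 ∨ p1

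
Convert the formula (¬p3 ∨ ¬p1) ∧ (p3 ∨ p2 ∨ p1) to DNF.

(¬p3 ∨ ¬p1) ∧ (p3 ∨ p2 ∨ p1)
= (¬p3 ∧ p3) ∨ (¬p3 ∧ p2) ∨ (¬p3 ∧ p1) ∨ (¬p1 ∧ p3) ∨ (¬p1 ∧ p2) ∨ (¬p1 ∧ p1)   [distribute ∧ over ∨]
= (¬p3 ∧ p2) ∨ (¬p3 ∧ p1) ∨ (¬p1 ∧ p3) ∨ (¬p1 ∧ p2)   [simplify]

(¬p3 ∧ p2) ∨ (¬p3 ∧ p1) ∨ (¬p1 ∧ p3) ∨ (¬p1 ∧ p2)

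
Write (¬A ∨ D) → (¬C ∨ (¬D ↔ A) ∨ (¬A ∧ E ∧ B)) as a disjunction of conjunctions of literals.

(¬A ∨ D) → (¬C ∨ (¬D ↔ A) ∨ (¬A ∧ E ∧ B))
≡ ¬(¬A ∨ D) ∨ ¬C ∨ (¬D ↔ A) ∨ (¬A ∧ E ∧ B)   [eliminate →]
≡ ¬(¬A ∨ D) ∨ ¬C ∨ ((¬D → A) ∧ (A → ¬D)) ∨ (¬A ∧ E ∧ B)   [eliminate ↔]
≡ ¬(¬A ∨ D) ∨ ¬C ∨ ((¬¬D ∨ A) ∧ (A → ¬D)) ∨ (¬A ∧ E ∧ B)   [eliminate →]
≡ ¬(¬A ∨ D) ∨ ¬C ∨ ((¬¬D ∨ A) ∧ (¬A ∨ ¬D)) ∨ (¬A ∧ E ∧ B)   [eliminate →]
≡ (¬¬A ∧ ¬D) ∨ ¬C ∨ ((¬¬D ∨ A) ∧ (¬A ∨ ¬D)) ∨ (¬A ∧ E ∧ B)   [De Morgan]
≡ (A ∧ ¬D) ∨ ¬C ∨ ((¬¬D ∨ A) ∧ (¬A ∨ ¬D)) ∨ (¬A ∧ E ∧ B)   [double negation]
≡ (A ∧ ¬D) ∨ ¬C ∨ ((D ∨ A) ∧ (¬A ∨ ¬D)) ∨ (¬A ∧ E ∧ B)   [double negation]
≡ (A ∧ ¬D) ∨ ¬C ∨ (D ∧ ¬A) ∨ (D ∧ ¬D) ∨ (A ∧ ¬A) ∨ (A ∧ ¬D) ∨ (¬A ∧ E ∧ B)   [distribute ∧ over ∨]
≡ (A ∧ ¬D) ∨ ¬C ∨ (D ∧ ¬A) ∨ (¬A ∧ E ∧ B)   [simplify]

(A ∧ ¬D) ∨ ¬C ∨ (D ∧ ¬A) ∨ (¬A ∧ E ∧ B)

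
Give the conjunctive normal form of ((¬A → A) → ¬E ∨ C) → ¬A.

((¬A → A) → ¬E ∨ C) → ¬A
⇔ ¬((¬A → A) → ¬E ∨ C) ∨ ¬A   (eliminate →)
⇔ ¬(¬(¬A → A) ∨ ¬E ∨ C) ∨ ¬A   (eliminate →)
⇔ ¬(¬(¬¬A ∨ A) ∨ ¬E ∨ C) ∨ ¬A   (eliminate →)
⇔ ¬¬(¬¬A ∨ A) ∧ ¬¬E ∧ ¬C ∨ ¬A   (De Morgan)
⇔ (¬¬A ∨ A) ∧ ¬¬E ∧ ¬C ∨ ¬A   (double negation)
⇔ (A ∨ A) ∧ ¬¬E ∧ ¬C ∨ ¬A   (double negation)
⇔ (A ∨ A) ∧ E ∧ ¬C ∨ ¬A   (double negation)
⇔ (A ∨ A ∨ ¬A) ∧ (E ∨ ¬A) ∧ (¬C ∨ ¬A)   (distribute ∨ over ∧)
⇔ (E ∨ ¬A) ∧ (¬C ∨ ¬A)   (simplify)

(E ∨ ¬A) ∧ (¬C ∨ ¬A)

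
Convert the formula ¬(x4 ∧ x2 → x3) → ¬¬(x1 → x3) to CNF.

¬x4 ∨ ¬x2 ∨ x3 ∨ ¬x1

¬(x4 ∧ x2 → x3) → ¬¬(x1 → x3)
≡ ¬¬(x4 ∧ x2 → x3) ∨ ¬¬(x1 → x3)   — eliminate →
≡ ¬¬(¬(x4 ∧ x2) ∨ x3) ∨ ¬¬(x1 → x3)   — eliminate →
≡ ¬¬(¬(x4 ∧ x2) ∨ x3) ∨ ¬¬(¬x1 ∨ x3)   — eliminate →
≡ ¬(x4 ∧ x2) ∨ x3 ∨ ¬¬(¬x1 ∨ x3)   — double negation
≡ ¬x4 ∨ ¬x2 ∨ x3 ∨ ¬¬(¬x1 ∨ x3)   — De Morgan
≡ ¬x4 ∨ ¬x2 ∨ x3 ∨ ¬x1 ∨ x3   — double negation
≡ ¬x4 ∨ ¬x2 ∨ x3 ∨ ¬x1   — simplify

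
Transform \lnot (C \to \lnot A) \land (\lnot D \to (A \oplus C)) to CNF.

C \land A \land (D \lor \lnot A \lor \lnot C)

\lnot (C \to \lnot A) \land (\lnot D \to (A \oplus C))
≡ \lnot (\lnot C \lor \lnot A) \land (\lnot D \to (A \oplus C))
≡ \lnot (\lnot C \lor \lnot A) \land (\lnot \lnot D \lor (A \oplus C))
≡ \lnot (\lnot C \lor \lnot A) \land (\lnot \lnot D \lor ((A \lor C) \land \lnot (A \land C)))
≡ \lnot \lnot C \land \lnot \lnot A \land (\lnot \lnot D \lor ((A \lor C) \land \lnot (A \land C)))
≡ C \land \lnot \lnot A \land (\lnot \lnot D \lor ((A \lor C) \land \lnot (A \land C)))
≡ C \land A \land (\lnot \lnot D \lor ((A \lor C) \land \lnot (A \land C)))
≡ C \land A \land (D \lor ((A \lor C) \land \lnot (A \land C)))
≡ C \land A \land (D \lor ((A \lor C) \land (\lnot A \lor \lnot C)))
≡ C \land A \land (D \lor A \lor C) \land (D \lor \lnot A \lor \lnot C)
≡ C \land A \land (D \lor \lnot A \lor \lnot C)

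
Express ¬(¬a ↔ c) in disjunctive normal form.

¬(¬a ↔ c)
= ¬((¬a → c) ∧ (c → ¬a))
= ¬((¬¬a ∨ c) ∧ (c → ¬a))
= ¬((¬¬a ∨ c) ∧ (¬c ∨ ¬a))
= ¬(¬¬a ∨ c) ∨ ¬(¬c ∨ ¬a)
= (¬¬¬a ∧ ¬c) ∨ ¬(¬c ∨ ¬a)
= (¬a ∧ ¬c) ∨ ¬(¬c ∨ ¬a)
= (¬a ∧ ¬c) ∨ (¬¬c ∧ ¬¬a)
= (¬a ∧ ¬c) ∨ (c ∧ ¬¬a)
= (¬a ∧ ¬c) ∨ (c ∧ a)

(¬a ∧ ¬c) ∨ (c ∧ a)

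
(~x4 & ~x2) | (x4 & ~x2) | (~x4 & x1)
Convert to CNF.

(~x4 & ~x2) | (x4 & ~x2) | (~x4 & x1)
⇔ (~x4 | x4 | ~x4) & (~x4 | x4 | x1) & (~x4 | ~x2 | ~x4) & (~x4 | ~x2 | x1) & (~x2 | x4 | ~x4) & (~x2 | x4 | x1) & (~x2 | ~x2 | ~x4) & (~x2 | ~x2 | x1)   [distribute | over &]
⇔ (~x4 | ~x2) & (~x2 | x1)   [simplify]

(~x4 | ~x2) & (~x2 | x1)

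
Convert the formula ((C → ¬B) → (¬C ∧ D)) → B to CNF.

((C → ¬B) → (¬C ∧ D)) → B
= ¬((C → ¬B) → (¬C ∧ D)) ∨ B
= ¬(¬(C → ¬B) ∨ (¬C ∧ D)) ∨ B
= ¬(¬(¬C ∨ ¬B) ∨ (¬C ∧ D)) ∨ B
= (¬¬(¬C ∨ ¬B) ∧ ¬(¬C ∧ D)) ∨ B
= ((¬C ∨ ¬B) ∧ ¬(¬C ∧ D)) ∨ B
= ((¬C ∨ ¬B) ∧ (¬¬C ∨ ¬D)) ∨ B
= ((¬C ∨ ¬B) ∧ (C ∨ ¬D)) ∨ B
= (¬C ∨ ¬B ∨ B) ∧ (C ∨ ¬D ∨ B)
= C ∨ ¬D ∨ B

C ∨ ¬D ∨ B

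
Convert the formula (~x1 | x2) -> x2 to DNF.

(x1 & ~x2) | x2

(~x1 | x2) -> x2
= ~(~x1 | x2) | x2   [eliminate ->]
= (~~x1 & ~x2) | x2   [De Morgan]
= (x1 & ~x2) | x2   [double negation]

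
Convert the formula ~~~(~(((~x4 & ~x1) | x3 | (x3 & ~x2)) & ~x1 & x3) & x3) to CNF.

~~~(~(((~x4 & ~x1) | x3 | (x3 & ~x2)) & ~x1 & x3) & x3)
⇔ ~(~(((~x4 & ~x1) | x3 | (x3 & ~x2)) & ~x1 & x3) & x3)   [double negation]
⇔ ~~(((~x4 & ~x1) | x3 | (x3 & ~x2)) & ~x1 & x3) | ~x3   [De Morgan]
⇔ (((~x4 & ~x1) | x3 | (x3 & ~x2)) & ~x1 & x3) | ~x3   [double negation]
⇔ (~x4 | x3 | x3 | ~x3) & (~x4 | x3 | ~x2 | ~x3) & (~x1 | x3 | x3 | ~x3) & (~x1 | x3 | ~x2 | ~x3) & (~x1 | ~x3) & (x3 | ~x3)   [distribute | over &]
⇔ ~x1 | ~x3   [simplify]

~x1 | ~x3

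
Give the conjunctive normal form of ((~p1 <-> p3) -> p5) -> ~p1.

((~p1 <-> p3) -> p5) -> ~p1
= ~((~p1 <-> p3) -> p5) | ~p1   [eliminate ->]
= ~(~(~p1 <-> p3) | p5) | ~p1   [eliminate ->]
= ~(~((~p1 -> p3) & (p3 -> ~p1)) | p5) | ~p1   [eliminate <->]
= ~(~((~~p1 | p3) & (p3 -> ~p1)) | p5) | ~p1   [eliminate ->]
= ~(~((~~p1 | p3) & (~p3 | ~p1)) | p5) | ~p1   [eliminate ->]
= (~~((~~p1 | p3) & (~p3 | ~p1)) & ~p5) | ~p1   [De Morgan]
= ((~~p1 | p3) & (~p3 | ~p1) & ~p5) | ~p1   [double negation]
= ((p1 | p3) & (~p3 | ~p1) & ~p5) | ~p1   [double negation]
= (p1 | p3 | ~p1) & (~p3 | ~p1 | ~p1) & (~p5 | ~p1)   [distribute | over &]
= (~p3 | ~p1) & (~p5 | ~p1)   [simplify]

(~p3 | ~p1) & (~p5 | ~p1)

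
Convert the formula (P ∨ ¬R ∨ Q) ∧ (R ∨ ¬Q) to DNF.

(P ∨ ¬R ∨ Q) ∧ (R ∨ ¬Q)
⇔ (P ∧ R) ∨ (P ∧ ¬Q) ∨ (¬R ∧ R) ∨ (¬R ∧ ¬Q) ∨ (Q ∧ R) ∨ (Q ∧ ¬Q)   — distribute ∧ over ∨
⇔ (P ∧ R) ∨ (P ∧ ¬Q) ∨ (¬R ∧ ¬Q) ∨ (Q ∧ R)   — simplify

(P ∧ R) ∨ (P ∧ ¬Q) ∨ (¬R ∧ ¬Q) ∨ (Q ∧ R)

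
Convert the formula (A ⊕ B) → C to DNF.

(¬A ∧ ¬B) ∨ (B ∧ A) ∨ C

(A ⊕ B) → C
⇔ ¬(A ⊕ B) ∨ C   [eliminate →]
⇔ ¬((A ∧ ¬B) ∨ (¬A ∧ B)) ∨ C   [expand ⊕]
⇔ (¬(A ∧ ¬B) ∧ ¬(¬A ∧ B)) ∨ C   [De Morgan]
⇔ ((¬A ∨ ¬¬B) ∧ ¬(¬A ∧ B)) ∨ C   [De Morgan]
⇔ ((¬A ∨ B) ∧ ¬(¬A ∧ B)) ∨ C   [double negation]
⇔ ((¬A ∨ B) ∧ (¬¬A ∨ ¬B)) ∨ C   [De Morgan]
⇔ ((¬A ∨ B) ∧ (A ∨ ¬B)) ∨ C   [double negation]
⇔ (¬A ∧ A) ∨ (¬A ∧ ¬B) ∨ (B ∧ A) ∨ (B ∧ ¬B) ∨ C   [distribute ∧ over ∨]
⇔ (¬A ∧ ¬B) ∨ (B ∧ A) ∨ C   [simplify]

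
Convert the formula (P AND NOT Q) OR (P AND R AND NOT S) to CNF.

P AND (NOT Q OR R) AND (NOT Q OR NOT S)

(P AND NOT Q) OR (P AND R AND NOT S)
≡ (P OR P) AND (P OR R) AND (P OR NOT S) AND (NOT Q OR P) AND (NOT Q OR R) AND (NOT Q OR NOT S)
≡ P AND (NOT Q OR R) AND (NOT Q OR NOT S)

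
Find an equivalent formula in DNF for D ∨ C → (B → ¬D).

¬B ∨ ¬D

D ∨ C → (B → ¬D)
≡ ¬(D ∨ C) ∨ (B → ¬D)   (eliminate →)
≡ ¬(D ∨ C) ∨ ¬B ∨ ¬D   (eliminate →)
≡ ¬D ∧ ¬C ∨ ¬B ∨ ¬D   (De Morgan)
≡ ¬B ∨ ¬D   (simplify)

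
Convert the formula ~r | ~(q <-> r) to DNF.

~r | ~(q <-> r)
= ~r | ~((q -> r) & (r -> q))   [eliminate <->]
= ~r | ~((~q | r) & (r -> q))   [eliminate ->]
= ~r | ~((~q | r) & (~r | q))   [eliminate ->]
= ~r | ~(~q | r) | ~(~r | q)   [De Morgan]
= ~r | (~~q & ~r) | ~(~r | q)   [De Morgan]
= ~r | (q & ~r) | ~(~r | q)   [double negation]
= ~r | (q & ~r) | (~~r & ~q)   [De Morgan]
= ~r | (q & ~r) | (r & ~q)   [double negation]
= ~r | (r & ~q)   [simplify]

~r | (r & ~q)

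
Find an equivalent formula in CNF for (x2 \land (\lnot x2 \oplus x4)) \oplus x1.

(x2 \lor x1) \land (\lnot x2 \lor x4 \lor x1) \land (\lnot x2 \lor \lnot x4 \lor \lnot x1)

(x2 \land (\lnot x2 \oplus x4)) \oplus x1
⇔ ((x2 \land (\lnot x2 \oplus x4)) \lor x1) \land \lnot (x2 \land (\lnot x2 \oplus x4) \land x1)   — expand \oplus
⇔ ((x2 \land (\lnot x2 \lor x4) \land \lnot (\lnot x2 \land x4)) \lor x1) \land \lnot (x2 \land (\lnot x2 \oplus x4) \land x1)   — expand \oplus
⇔ ((x2 \land (\lnot x2 \lor x4) \land \lnot (\lnot x2 \land x4)) \lor x1) \land \lnot (x2 \land (\lnot x2 \lor x4) \land \lnot (\lnot x2 \land x4) \land x1)   — expand \oplus
⇔ ((x2 \land (\lnot x2 \lor x4) \land (\lnot \lnot x2 \lor \lnot x4)) \lor x1) \land \lnot (x2 \land (\lnot x2 \lor x4) \land \lnot (\lnot x2 \land x4) \land x1)   — De Morgan
⇔ ((x2 \land (\lnot x2 \lor x4) \land (x2 \lor \lnot x4)) \lor x1) \land \lnot (x2 \land (\lnot x2 \lor x4) \land \lnot (\lnot x2 \land x4) \land x1)   — double negation
⇔ ((x2 \land (\lnot x2 \lor x4) \land (x2 \lor \lnot x4)) \lor x1) \land (\lnot x2 \lor \lnot (\lnot x2 \lor x4) \lor \lnot \lnot (\lnot x2 \land x4) \lor \lnot x1)   — De Morgan
⇔ ((x2 \land (\lnot x2 \lor x4) \land (x2 \lor \lnot x4)) \lor x1) \land (\lnot x2 \lor (\lnot \lnot x2 \land \lnot x4) \lor \lnot \lnot (\lnot x2 \land x4) \lor \lnot x1)   — De Morgan
⇔ ((x2 \land (\lnot x2 \lor x4) \land (x2 \lor \lnot x4)) \lor x1) \land (\lnot x2 \lor (x2 \land \lnot x4) \lor \lnot \lnot (\lnot x2 \land x4) \lor \lnot x1)   — double negation
⇔ ((x2 \land (\lnot x2 \lor x4) \land (x2 \lor \lnot x4)) \lor x1) \land (\lnot x2 \lor (x2 \land \lnot x4) \lor (\lnot x2 \land x4) \lor \lnot x1)   — double negation
⇔ (x2 \lor x1) \land (\lnot x2 \lor x4 \lor x1) \land (x2 \lor \lnot x4 \lor x1) \land (\lnot x2 \lor x2 \lor \lnot x2 \lor \lnot x1) \land (\lnot x2 \lor x2 \lor x4 \lor \lnot x1) \land (\lnot x2 \lor \lnot x4 \lor \lnot x2 \lor \lnot x1) \land (\lnot x2 \lor \lnot x4 \lor x4 \lor \lnot x1)   — distribute \lor over \land
⇔ (x2 \lor x1) \land (\lnot x2 \lor x4 \lor x1) \land (\lnot x2 \lor \lnot x4 \lor \lnot x1)   — simplify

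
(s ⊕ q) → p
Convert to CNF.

(¬s ∨ q ∨ p) ∧ (¬q ∨ s ∨ p)

(s ⊕ q) → p
⇔ ¬(s ⊕ q) ∨ p   (eliminate →)
⇔ ¬((s ∨ q) ∧ ¬(s ∧ q)) ∨ p   (expand ⊕)
⇔ ¬(s ∨ q) ∨ ¬¬(s ∧ q) ∨ p   (De Morgan)
⇔ (¬s ∧ ¬q) ∨ ¬¬(s ∧ q) ∨ p   (De Morgan)
⇔ (¬s ∧ ¬q) ∨ (s ∧ q) ∨ p   (double negation)
⇔ (¬s ∨ s ∨ p) ∧ (¬s ∨ q ∨ p) ∧ (¬q ∨ s ∨ p) ∧ (¬q ∨ q ∨ p)   (distribute ∨ over ∧)
⇔ (¬s ∨ q ∨ p) ∧ (¬q ∨ s ∨ p)   (simplify)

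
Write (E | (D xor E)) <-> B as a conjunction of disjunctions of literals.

(E | (D xor E)) <-> B
≡ ((E | (D xor E)) -> B) & (B -> (E | (D xor E)))
≡ (~(E | (D xor E)) | B) & (B -> (E | (D xor E)))
≡ (~(E | ((D | E) & ~(D & E))) | B) & (B -> (E | (D xor E)))
≡ (~(E | ((D | E) & ~(D & E))) | B) & (~B | E | (D xor E))
≡ (~(E | ((D | E) & ~(D & E))) | B) & (~B | E | ((D | E) & ~(D & E)))
≡ ((~E & ~((D | E) & ~(D & E))) | B) & (~B | E | ((D | E) & ~(D & E)))
≡ ((~E & (~(D | E) | ~~(D & E))) | B) & (~B | E | ((D | E) & ~(D & E)))
≡ ((~E & ((~D & ~E) | ~~(D & E))) | B) & (~B | E | ((D | E) & ~(D & E)))
≡ ((~E & ((~D & ~E) | (D & E))) | B) & (~B | E | ((D | E) & ~(D & E)))
≡ ((~E & ((~D & ~E) | (D & E))) | B) & (~B | E | ((D | E) & (~D | ~E)))
≡ (~E | B) & (~D | D | B) & (~D | E | B) & (~E | D | B) & (~E | E | B) & (~B | E | D | E) & (~B | E | ~D | ~E)
≡ (~E | B) & (~D | E | B) & (~B | E | D)

(~E | B) & (~D | E | B) & (~B | E | D)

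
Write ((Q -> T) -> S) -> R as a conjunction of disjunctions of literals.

(~Q | T | R) & (~S | R)

((Q -> T) -> S) -> R
≡ ~((Q -> T) -> S) | R
≡ ~(~(Q -> T) | S) | R
≡ ~(~(~Q | T) | S) | R
≡ (~~(~Q | T) & ~S) | R
≡ ((~Q | T) & ~S) | R
≡ (~Q | T | R) & (~S | R)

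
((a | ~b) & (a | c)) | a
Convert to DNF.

a | (~b & c)

((a | ~b) & (a | c)) | a
≡ (a & a) | (a & c) | (~b & a) | (~b & c) | a   [distribute & over |]
≡ a | (~b & c)   [simplify]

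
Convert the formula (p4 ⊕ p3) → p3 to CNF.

(p4 ⊕ p3) → p3
= ¬(p4 ⊕ p3) ∨ p3   [eliminate →]
= ¬((p4 ∨ p3) ∧ ¬(p4 ∧ p3)) ∨ p3   [expand ⊕]
= ¬(p4 ∨ p3) ∨ ¬¬(p4 ∧ p3) ∨ p3   [De Morgan]
= (¬p4 ∧ ¬p3) ∨ ¬¬(p4 ∧ p3) ∨ p3   [De Morgan]
= (¬p4 ∧ ¬p3) ∨ (p4 ∧ p3) ∨ p3   [double negation]
= (¬p4 ∨ p4 ∨ p3) ∧ (¬p4 ∨ p3 ∨ p3) ∧ (¬p3 ∨ p4 ∨ p3) ∧ (¬p3 ∨ p3 ∨ p3)   [distribute ∨ over ∧]
= ¬p4 ∨ p3   [simplify]

¬p4 ∨ p3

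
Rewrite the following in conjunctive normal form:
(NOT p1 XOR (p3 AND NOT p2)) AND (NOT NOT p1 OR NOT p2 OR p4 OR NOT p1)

(NOT p1 XOR (p3 AND NOT p2)) AND (NOT NOT p1 OR NOT p2 OR p4 OR NOT p1)
⇔ (NOT p1 OR (p3 AND NOT p2)) AND NOT (NOT p1 AND p3 AND NOT p2) AND (NOT NOT p1 OR NOT p2 OR p4 OR NOT p1)   [expand XOR]
⇔ (NOT p1 OR (p3 AND NOT p2)) AND (NOT NOT p1 OR NOT p3 OR NOT NOT p2) AND (NOT NOT p1 OR NOT p2 OR p4 OR NOT p1)   [De Morgan]
⇔ (NOT p1 OR (p3 AND NOT p2)) AND (p1 OR NOT p3 OR NOT NOT p2) AND (NOT NOT p1 OR NOT p2 OR p4 OR NOT p1)   [double negation]
⇔ (NOT p1 OR (p3 AND NOT p2)) AND (p1 OR NOT p3 OR p2) AND (NOT NOT p1 OR NOT p2 OR p4 OR NOT p1)   [double negation]
⇔ (NOT p1 OR (p3 AND NOT p2)) AND (p1 OR NOT p3 OR p2) AND (p1 OR NOT p2 OR p4 OR NOT p1)   [double negation]
⇔ (NOT p1 OR p3) AND (NOT p1 OR NOT p2) AND (p1 OR NOT p3 OR p2) AND (p1 OR NOT p2 OR p4 OR NOT p1)   [distribute OR over AND]
⇔ (NOT p1 OR p3) AND (NOT p1 OR NOT p2) AND (p1 OR NOT p3 OR p2)   [simplify]

(NOT p1 OR p3) AND (NOT p1 OR NOT p2) AND (p1 OR NOT p3 OR p2)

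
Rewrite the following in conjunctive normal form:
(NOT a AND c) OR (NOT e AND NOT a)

(NOT a AND c) OR (NOT e AND NOT a)
⇔ (NOT a OR NOT e) AND (NOT a OR NOT a) AND (c OR NOT e) AND (c OR NOT a)   — distribute OR over AND
⇔ NOT a AND (c OR NOT e)   — simplify

NOT a AND (c OR NOT e)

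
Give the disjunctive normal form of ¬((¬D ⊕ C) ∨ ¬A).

¬((¬D ⊕ C) ∨ ¬A)
⇔ ¬(¬D ∧ ¬C ∨ ¬¬D ∧ C ∨ ¬A)   (expand ⊕)
⇔ ¬(¬D ∧ ¬C) ∧ ¬(¬¬D ∧ C) ∧ ¬¬A   (De Morgan)
⇔ (¬¬D ∨ ¬¬C) ∧ ¬(¬¬D ∧ C) ∧ ¬¬A   (De Morgan)
⇔ (D ∨ ¬¬C) ∧ ¬(¬¬D ∧ C) ∧ ¬¬A   (double negation)
⇔ (D ∨ C) ∧ ¬(¬¬D ∧ C) ∧ ¬¬A   (double negation)
⇔ (D ∨ C) ∧ (¬¬¬D ∨ ¬C) ∧ ¬¬A   (De Morgan)
⇔ (D ∨ C) ∧ (¬D ∨ ¬C) ∧ ¬¬A   (double negation)
⇔ (D ∨ C) ∧ (¬D ∨ ¬C) ∧ A   (double negation)
⇔ D ∧ ¬D ∧ A ∨ D ∧ ¬C ∧ A ∨ C ∧ ¬D ∧ A ∨ C ∧ ¬C ∧ A   (distribute ∧ over ∨)
⇔ D ∧ ¬C ∧ A ∨ C ∧ ¬D ∧ A   (simplify)

D ∧ ¬C ∧ A ∨ C ∧ ¬D ∧ A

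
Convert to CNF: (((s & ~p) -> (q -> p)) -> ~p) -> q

(((s & ~p) -> (q -> p)) -> ~p) -> q
= ~(((s & ~p) -> (q -> p)) -> ~p) | q   — eliminate ->
= ~(~((s & ~p) -> (q -> p)) | ~p) | q   — eliminate ->
= ~(~(~(s & ~p) | (q -> p)) | ~p) | q   — eliminate ->
= ~(~(~(s & ~p) | ~q | p) | ~p) | q   — eliminate ->
= (~~(~(s & ~p) | ~q | p) & ~~p) | q   — De Morgan
= ((~(s & ~p) | ~q | p) & ~~p) | q   — double negation
= ((~s | ~~p | ~q | p) & ~~p) | q   — De Morgan
= ((~s | p | ~q | p) & ~~p) | q   — double negation
= ((~s | p | ~q | p) & p) | q   — double negation
= (~s | p | ~q | p | q) & (p | q)   — distribute | over &
= p | q   — simplify

p | q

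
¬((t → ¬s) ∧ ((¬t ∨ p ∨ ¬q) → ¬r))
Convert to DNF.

(t ∧ s) ∨ (¬t ∧ r) ∨ (p ∧ r) ∨ (¬q ∧ r)

¬((t → ¬s) ∧ ((¬t ∨ p ∨ ¬q) → ¬r))
⇔ ¬((¬t ∨ ¬s) ∧ ((¬t ∨ p ∨ ¬q) → ¬r))   [eliminate →]
⇔ ¬((¬t ∨ ¬s) ∧ (¬(¬t ∨ p ∨ ¬q) ∨ ¬r))   [eliminate →]
⇔ ¬(¬t ∨ ¬s) ∨ ¬(¬(¬t ∨ p ∨ ¬q) ∨ ¬r)   [De Morgan]
⇔ (¬¬t ∧ ¬¬s) ∨ ¬(¬(¬t ∨ p ∨ ¬q) ∨ ¬r)   [De Morgan]
⇔ (t ∧ ¬¬s) ∨ ¬(¬(¬t ∨ p ∨ ¬q) ∨ ¬r)   [double negation]
⇔ (t ∧ s) ∨ ¬(¬(¬t ∨ p ∨ ¬q) ∨ ¬r)   [double negation]
⇔ (t ∧ s) ∨ (¬¬(¬t ∨ p ∨ ¬q) ∧ ¬¬r)   [De Morgan]
⇔ (t ∧ s) ∨ ((¬t ∨ p ∨ ¬q) ∧ ¬¬r)   [double negation]
⇔ (t ∧ s) ∨ ((¬t ∨ p ∨ ¬q) ∧ r)   [double negation]
⇔ (t ∧ s) ∨ (¬t ∧ r) ∨ (p ∧ r) ∨ (¬q ∧ r)   [distribute ∧ over ∨]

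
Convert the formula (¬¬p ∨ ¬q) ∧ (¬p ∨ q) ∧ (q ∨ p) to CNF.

(¬¬p ∨ ¬q) ∧ (¬p ∨ q) ∧ (q ∨ p)
≡ (p ∨ ¬q) ∧ (¬p ∨ q) ∧ (q ∨ p)

(p ∨ ¬q) ∧ (¬p ∨ q) ∧ (q ∨ p)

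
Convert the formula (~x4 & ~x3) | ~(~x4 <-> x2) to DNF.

(~x4 & ~x3) | ~(~x4 <-> x2)
≡ (~x4 & ~x3) | ~((~x4 -> x2) & (x2 -> ~x4))   — eliminate <->
≡ (~x4 & ~x3) | ~((~~x4 | x2) & (x2 -> ~x4))   — eliminate ->
≡ (~x4 & ~x3) | ~((~~x4 | x2) & (~x2 | ~x4))   — eliminate ->
≡ (~x4 & ~x3) | ~(~~x4 | x2) | ~(~x2 | ~x4)   — De Morgan
≡ (~x4 & ~x3) | (~~~x4 & ~x2) | ~(~x2 | ~x4)   — De Morgan
≡ (~x4 & ~x3) | (~x4 & ~x2) | ~(~x2 | ~x4)   — double negation
≡ (~x4 & ~x3) | (~x4 & ~x2) | (~~x2 & ~~x4)   — De Morgan
≡ (~x4 & ~x3) | (~x4 & ~x2) | (x2 & ~~x4)   — double negation
≡ (~x4 & ~x3) | (~x4 & ~x2) | (x2 & x4)   — double negation

(~x4 & ~x3) | (~x4 & ~x2) | (x2 & x4)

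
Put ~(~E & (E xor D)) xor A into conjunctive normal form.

~(~E & (E xor D)) xor A
≡ (~(~E & (E xor D)) | A) & ~(~(~E & (E xor D)) & A)   — expand xor
≡ (~(~E & (E | D) & ~(E & D)) | A) & ~(~(~E & (E xor D)) & A)   — expand xor
≡ (~(~E & (E | D) & ~(E & D)) | A) & ~(~(~E & (E | D) & ~(E & D)) & A)   — expand xor
≡ (~~E | ~(E | D) | ~~(E & D) | A) & ~(~(~E & (E | D) & ~(E & D)) & A)   — De Morgan
≡ (E | ~(E | D) | ~~(E & D) | A) & ~(~(~E & (E | D) & ~(E & D)) & A)   — double negation
≡ (E | (~E & ~D) | ~~(E & D) | A) & ~(~(~E & (E | D) & ~(E & D)) & A)   — De Morgan
≡ (E | (~E & ~D) | (E & D) | A) & ~(~(~E & (E | D) & ~(E & D)) & A)   — double negation
≡ (E | (~E & ~D) | (E & D) | A) & (~~(~E & (E | D) & ~(E & D)) | ~A)   — De Morgan
≡ (E | (~E & ~D) | (E & D) | A) & ((~E & (E | D) & ~(E & D)) | ~A)   — double negation
≡ (E | (~E & ~D) | (E & D) | A) & ((~E & (E | D) & (~E | ~D)) | ~A)   — De Morgan
≡ (E | ~E | E | A) & (E | ~E | D | A) & (E | ~D | E | A) & (E | ~D | D | A) & (~E | ~A) & (E | D | ~A) & (~E | ~D | ~A)   — distribute | over &
≡ (E | ~D | A) & (~E | ~A) & (E | D | ~A)   — simplify

(E | ~D | A) & (~E | ~A) & (E | D | ~A)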